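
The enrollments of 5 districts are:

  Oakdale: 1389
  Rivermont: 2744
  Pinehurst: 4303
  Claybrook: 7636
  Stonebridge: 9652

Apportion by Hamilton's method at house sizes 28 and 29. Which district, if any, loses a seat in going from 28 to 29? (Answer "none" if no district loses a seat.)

At 28 seats: Oakdale 2, Rivermont 3, Pinehurst 5, Claybrook 8, Stonebridge 10.
At 29 seats: Oakdale 1, Rivermont 3, Pinehurst 5, Claybrook 9, Stonebridge 11.
Oakdale drops from 2 to 1.

Oakdale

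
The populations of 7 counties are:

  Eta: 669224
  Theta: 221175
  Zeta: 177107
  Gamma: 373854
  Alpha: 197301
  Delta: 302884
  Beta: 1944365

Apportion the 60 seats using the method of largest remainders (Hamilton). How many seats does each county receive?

Total 3885910; standard divisor 3885910/60 ≈ 64765.167.
Standard quotas: Eta 10.3331, Theta 3.4150, Zeta 2.7346, Gamma 5.7725, Alpha 3.0464, Delta 4.6766, Beta 30.0218.
Lower quotas: Eta 10, Theta 3, Zeta 2, Gamma 5, Alpha 3, Delta 4, Beta 30 (sum 57, leaving 3 seats).
Remainders in descending order: Gamma 0.7725, Zeta 0.7346, Delta 0.6766, Theta 0.4150, Eta 0.3331, Alpha 0.0464, Beta 0.0218.
Largest remainders: Gamma, Zeta, Delta receive the extra seats.

Eta 10, Theta 3, Zeta 3, Gamma 6, Alpha 3, Delta 5, Beta 30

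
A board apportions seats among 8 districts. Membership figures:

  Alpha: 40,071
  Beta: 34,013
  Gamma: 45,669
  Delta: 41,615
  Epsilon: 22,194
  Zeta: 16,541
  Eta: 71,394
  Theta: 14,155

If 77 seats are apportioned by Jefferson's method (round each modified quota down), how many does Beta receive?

Standard divisor 285652/77 ≈ 3709.766; standard quotas: Alpha 10.801, Beta 9.169, Gamma 12.310, Delta 11.218, Epsilon 5.983, Zeta 4.459, Eta 19.245, Theta 3.816.
Rounding down gives 10, 9, 12, 11, 5, 4, 19, 3 = 73 seats, so the divisor must be adjusted.
With modified divisor 3520.72: modified quotas Alpha 11.381, Beta 9.661, Gamma 12.971, Delta 11.820, Epsilon 6.304, Zeta 4.698, Eta 20.278, Theta 4.020.
Rounding down: Alpha 11, Beta 9, Gamma 12, Delta 11, Epsilon 6, Zeta 4, Eta 20, Theta 4 (total 77).
Beta receives 9.

9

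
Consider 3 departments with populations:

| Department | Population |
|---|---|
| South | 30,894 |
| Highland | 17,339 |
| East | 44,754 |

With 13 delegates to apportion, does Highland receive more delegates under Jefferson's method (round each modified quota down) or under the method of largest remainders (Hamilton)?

Hamilton

Jefferson: South 4, Highland 2, East 7.
Hamilton: South 4, Highland 3, East 6.
Highland gets 2 under Jefferson and 3 under Hamilton.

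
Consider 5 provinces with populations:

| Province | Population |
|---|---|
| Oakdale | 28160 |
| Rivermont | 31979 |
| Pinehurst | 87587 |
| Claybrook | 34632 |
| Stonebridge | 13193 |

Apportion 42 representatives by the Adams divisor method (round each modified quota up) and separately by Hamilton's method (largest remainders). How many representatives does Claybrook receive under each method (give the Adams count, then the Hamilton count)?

Adams: Oakdale 6, Rivermont 7, Pinehurst 18, Claybrook 8, Stonebridge 3.
Hamilton: Oakdale 6, Rivermont 7, Pinehurst 19, Claybrook 7, Stonebridge 3.
Claybrook gets 8 under Adams and 7 under Hamilton.

8 and 7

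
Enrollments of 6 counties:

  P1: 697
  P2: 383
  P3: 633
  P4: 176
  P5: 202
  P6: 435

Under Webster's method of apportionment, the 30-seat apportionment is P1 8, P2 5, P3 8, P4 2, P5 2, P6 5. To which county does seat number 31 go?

P1

Priority for the next seat is population ÷ (current seats + 0.5).
Priorities: P1 82.000, P2 69.636, P3 74.471, P4 70.400, P5 80.800, P6 79.091.
Highest priority: P1.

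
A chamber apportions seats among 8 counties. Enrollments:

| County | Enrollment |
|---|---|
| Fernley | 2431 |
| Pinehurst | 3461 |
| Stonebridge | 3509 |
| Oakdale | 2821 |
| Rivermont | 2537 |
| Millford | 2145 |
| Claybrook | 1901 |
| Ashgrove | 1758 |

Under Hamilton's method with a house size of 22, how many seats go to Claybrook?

2

The standard divisor is 20563/22 ≈ 934.682.
Standard quotas: Fernley 2.601, Pinehurst 3.703, Stonebridge 3.754, Oakdale 3.018, Rivermont 2.714, Millford 2.295, Claybrook 2.034, Ashgrove 1.881.
Lower quotas: Fernley 2, Pinehurst 3, Stonebridge 3, Oakdale 3, Rivermont 2, Millford 2, Claybrook 2, Ashgrove 1 (sum 18, leaving 4 seats).
Remainders in descending order: Ashgrove 0.881, Stonebridge 0.754, Rivermont 0.714, Pinehurst 0.703, Fernley 0.601, Millford 0.295, Claybrook 0.034, Oakdale 0.018.
Largest remainders: Ashgrove, Stonebridge, Rivermont, Pinehurst receive the extra seats.
Claybrook receives 2.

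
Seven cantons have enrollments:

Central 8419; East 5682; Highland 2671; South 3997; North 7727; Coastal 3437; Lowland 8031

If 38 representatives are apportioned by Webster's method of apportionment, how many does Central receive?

Standard divisor 39964/38 ≈ 1051.684; standard quotas: Central 8.005, East 5.403, Highland 2.540, South 3.801, North 7.347, Coastal 3.268, Lowland 7.636.
Rounding to the nearest integer gives Central 8, East 5, Highland 3, South 4, North 7, Coastal 3, Lowland 8 — total 38, matching the house size, so no adjustment is needed.
Central receives 8.

8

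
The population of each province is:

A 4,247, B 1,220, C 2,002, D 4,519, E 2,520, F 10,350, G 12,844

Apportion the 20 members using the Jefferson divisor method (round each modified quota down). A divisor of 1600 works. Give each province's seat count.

With modified divisor 1600: modified quotas A 2.654, B 0.762, C 1.251, D 2.824, E 1.575, F 6.469, G 8.027.
Rounding down: A 2, B 0, C 1, D 2, E 1, F 6, G 8 (total 20).

A 2; B 0; C 1; D 2; E 1; F 6; G 8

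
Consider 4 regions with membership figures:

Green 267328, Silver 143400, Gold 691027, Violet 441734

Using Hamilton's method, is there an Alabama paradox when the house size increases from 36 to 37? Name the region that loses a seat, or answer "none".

Silver

At 36 seats: Green 6, Silver 4, Gold 16, Violet 10.
At 37 seats: Green 6, Silver 3, Gold 17, Violet 11.
Silver drops from 4 to 3.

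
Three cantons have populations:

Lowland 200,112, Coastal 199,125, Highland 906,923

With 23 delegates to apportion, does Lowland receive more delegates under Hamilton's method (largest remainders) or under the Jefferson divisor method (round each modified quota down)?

Hamilton: Lowland 4, Coastal 3, Highland 16.
Jefferson: Lowland 3, Coastal 3, Highland 17.
Lowland gets 4 under Hamilton and 3 under Jefferson.

Hamilton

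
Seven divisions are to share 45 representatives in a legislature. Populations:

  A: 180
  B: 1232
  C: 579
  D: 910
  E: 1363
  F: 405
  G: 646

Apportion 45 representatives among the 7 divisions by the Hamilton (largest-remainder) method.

A: 2; B: 10; C: 5; D: 8; E: 12; F: 3; G: 5

The standard divisor is 5315/45 ≈ 118.111.
Standard quotas: A 1.524, B 10.431, C 4.902, D 7.705, E 11.540, F 3.429, G 5.469.
Lower quotas: A 1, B 10, C 4, D 7, E 11, F 3, G 5 (sum 41, leaving 4 seats).
Remainders in descending order: C 0.902, D 0.705, E 0.540, A 0.524, G 0.469, B 0.431, F 0.429.
Largest remainders: C, D, E, A receive the extra seats.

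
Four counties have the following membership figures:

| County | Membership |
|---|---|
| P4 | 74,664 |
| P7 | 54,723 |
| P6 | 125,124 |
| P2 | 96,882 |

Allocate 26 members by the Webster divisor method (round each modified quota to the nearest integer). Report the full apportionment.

Standard divisor 351393/26 ≈ 13515.115; standard quotas: P4 5.524, P7 4.049, P6 9.258, P2 7.168.
Rounding to the nearest integer gives P4 6, P7 4, P6 9, P2 7 — total 26, matching the house size, so no adjustment is needed.

P4 6, P7 4, P6 9, P2 7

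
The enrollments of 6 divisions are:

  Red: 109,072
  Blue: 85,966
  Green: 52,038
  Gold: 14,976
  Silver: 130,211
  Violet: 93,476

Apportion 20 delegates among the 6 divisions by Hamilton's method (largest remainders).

The standard divisor is 485739/20 ≈ 24286.95.
Standard quotas: Red 4.4910, Blue 3.5396, Green 2.1426, Gold 0.6166, Silver 5.3614, Violet 3.8488.
Lower quotas: Red 4, Blue 3, Green 2, Gold 0, Silver 5, Violet 3 (sum 17, leaving 3 seats).
Remainders in descending order: Violet 0.8488, Gold 0.6166, Blue 0.5396, Red 0.4910, Silver 0.3614, Green 0.1426.
Largest remainders: Violet, Gold, Blue receive the extra seats.

Red=4, Blue=4, Green=2, Gold=1, Silver=5, Violet=4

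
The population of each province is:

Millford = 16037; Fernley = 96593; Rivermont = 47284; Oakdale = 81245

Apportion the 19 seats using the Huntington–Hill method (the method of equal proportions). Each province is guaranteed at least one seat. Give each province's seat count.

With divisor 12722: modified quotas Millford 1.261, Fernley 7.593, Rivermont 3.717, Oakdale 6.386.
Geometric-mean thresholds: Millford √(1·2)=1.414, Fernley √(7·8)=7.483, Rivermont √(3·4)=3.464, Oakdale √(6·7)=6.481.
Each quota rounded against its threshold gives Millford 1, Fernley 8, Rivermont 4, Oakdale 6 (total 19).

Millford=1; Fernley=8; Rivermont=4; Oakdale=6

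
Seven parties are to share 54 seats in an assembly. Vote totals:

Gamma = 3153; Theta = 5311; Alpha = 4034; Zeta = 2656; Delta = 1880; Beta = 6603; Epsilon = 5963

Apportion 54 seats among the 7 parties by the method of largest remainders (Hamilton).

Standard divisor: 29600 ÷ 54 ≈ 548.148.
Standard quotas: Gamma 5.7521, Theta 9.6890, Alpha 7.3593, Zeta 4.8454, Delta 3.4297, Beta 12.0460, Epsilon 10.8784.
Lower quotas: Gamma 5, Theta 9, Alpha 7, Zeta 4, Delta 3, Beta 12, Epsilon 10 (sum 50, leaving 4 seats).
Remainders in descending order: Epsilon 0.8784, Zeta 0.8454, Gamma 0.7521, Theta 0.6890, Delta 0.4297, Alpha 0.3593, Beta 0.0460.
Largest remainders: Epsilon, Zeta, Gamma, Theta receive the extra seats.

Gamma=6; Theta=10; Alpha=7; Zeta=5; Delta=3; Beta=12; Epsilon=11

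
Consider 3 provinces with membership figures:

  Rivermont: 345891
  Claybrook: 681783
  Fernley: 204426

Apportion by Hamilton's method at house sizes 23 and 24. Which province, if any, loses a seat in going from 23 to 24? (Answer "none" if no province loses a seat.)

At 23 seats: Rivermont 6, Claybrook 13, Fernley 4.
At 24 seats: Rivermont 7, Claybrook 13, Fernley 4.
No province's allocation decreased.

none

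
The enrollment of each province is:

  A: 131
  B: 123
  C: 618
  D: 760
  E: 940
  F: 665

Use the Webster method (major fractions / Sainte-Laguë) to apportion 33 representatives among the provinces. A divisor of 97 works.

A 1; B 1; C 6; D 8; E 10; F 7

With modified divisor 97: modified quotas A 1.351, B 1.268, C 6.371, D 7.835, E 9.691, F 6.856.
Rounding to the nearest integer: A 1, B 1, C 6, D 8, E 10, F 7 (total 33).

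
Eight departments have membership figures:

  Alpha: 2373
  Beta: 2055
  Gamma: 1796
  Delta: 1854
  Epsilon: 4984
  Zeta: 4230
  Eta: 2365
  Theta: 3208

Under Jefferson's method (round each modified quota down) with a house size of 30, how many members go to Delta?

Standard divisor 22865/30 ≈ 762.167; standard quotas: Alpha 3.113, Beta 2.696, Gamma 2.356, Delta 2.433, Epsilon 6.539, Zeta 5.550, Eta 3.103, Theta 4.209.
Rounding down gives 3, 2, 2, 2, 6, 5, 3, 4 = 27 seats, so the divisor must be adjusted.
With modified divisor 660: modified quotas Alpha 3.595, Beta 3.114, Gamma 2.721, Delta 2.809, Epsilon 7.552, Zeta 6.409, Eta 3.583, Theta 4.861.
Rounding down: Alpha 3, Beta 3, Gamma 2, Delta 2, Epsilon 7, Zeta 6, Eta 3, Theta 4 (total 30).
Delta receives 2.

2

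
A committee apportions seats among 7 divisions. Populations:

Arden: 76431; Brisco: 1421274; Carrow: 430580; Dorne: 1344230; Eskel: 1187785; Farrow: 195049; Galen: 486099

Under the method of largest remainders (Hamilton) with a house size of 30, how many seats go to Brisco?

Total 5141448; standard divisor 5141448/30 ≈ 171381.6.
Standard quotas: Arden 0.4460, Brisco 8.2930, Carrow 2.5124, Dorne 7.8435, Eskel 6.9306, Farrow 1.1381, Galen 2.8364.
Lower quotas: Arden 0, Brisco 8, Carrow 2, Dorne 7, Eskel 6, Farrow 1, Galen 2 (sum 26, leaving 4 seats).
Remainders in descending order: Eskel 0.9306, Dorne 0.8435, Galen 0.8364, Carrow 0.5124, Arden 0.4460, Brisco 0.2930, Farrow 0.1381.
Largest remainders: Eskel, Dorne, Galen, Carrow receive the extra seats.
Brisco receives 8.

8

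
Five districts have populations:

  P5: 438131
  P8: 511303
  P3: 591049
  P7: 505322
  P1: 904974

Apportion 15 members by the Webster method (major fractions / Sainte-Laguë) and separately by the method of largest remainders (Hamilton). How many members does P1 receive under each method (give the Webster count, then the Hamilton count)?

4 and 5

Webster: P5 2, P8 3, P3 3, P7 3, P1 4.
Hamilton: P5 2, P8 3, P3 3, P7 2, P1 5.
P1 gets 4 under Webster and 5 under Hamilton.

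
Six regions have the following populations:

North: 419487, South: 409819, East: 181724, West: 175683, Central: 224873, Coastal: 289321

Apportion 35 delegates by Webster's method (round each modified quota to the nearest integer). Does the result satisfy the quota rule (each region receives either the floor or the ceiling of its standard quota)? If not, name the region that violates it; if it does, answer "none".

none

Standard quotas: North 8.632, South 8.433, East 3.739, West 3.615, Central 4.627, Coastal 5.953.
Webster allocation: North 8, South 8, East 4, West 4, Central 5, Coastal 6.
Every allocation lies between the lower and upper quota.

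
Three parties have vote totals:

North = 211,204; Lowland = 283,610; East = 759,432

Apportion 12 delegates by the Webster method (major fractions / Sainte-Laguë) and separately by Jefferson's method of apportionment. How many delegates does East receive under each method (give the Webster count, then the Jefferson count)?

7 and 8

Webster: North 2, Lowland 3, East 7.
Jefferson: North 2, Lowland 2, East 8.
East gets 7 under Webster and 8 under Jefferson.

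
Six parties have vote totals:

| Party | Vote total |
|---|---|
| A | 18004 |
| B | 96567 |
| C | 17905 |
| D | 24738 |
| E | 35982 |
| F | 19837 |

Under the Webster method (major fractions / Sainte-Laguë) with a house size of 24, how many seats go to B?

11

Standard divisor 213033/24 ≈ 8876.375; standard quotas: A 2.028, B 10.879, C 2.017, D 2.787, E 4.054, F 2.235.
Rounding to the nearest integer gives A 2, B 11, C 2, D 3, E 4, F 2 — total 24, matching the house size, so no adjustment is needed.
B receives 11.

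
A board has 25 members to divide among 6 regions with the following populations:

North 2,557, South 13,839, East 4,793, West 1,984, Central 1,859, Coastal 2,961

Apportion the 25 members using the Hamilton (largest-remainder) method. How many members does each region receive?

North 2; South 12; East 4; West 2; Central 2; Coastal 3

Total 27993; standard divisor 27993/25 ≈ 1119.72.
Standard quotas: North 2.2836, South 12.3593, East 4.2805, West 1.7719, Central 1.6602, Coastal 2.6444.
Lower quotas: North 2, South 12, East 4, West 1, Central 1, Coastal 2 (sum 22, leaving 3 seats).
Remainders in descending order: West 0.7719, Central 0.6602, Coastal 0.6444, South 0.3593, North 0.2836, East 0.2805.
Largest remainders: West, Central, Coastal receive the extra seats.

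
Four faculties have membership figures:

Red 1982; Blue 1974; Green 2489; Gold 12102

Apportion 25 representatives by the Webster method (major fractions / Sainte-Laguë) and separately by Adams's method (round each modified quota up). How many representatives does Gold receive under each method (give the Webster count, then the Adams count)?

16 and 15

Webster: Red 3, Blue 3, Green 3, Gold 16.
Adams: Red 3, Blue 3, Green 4, Gold 15.
Gold gets 16 under Webster and 15 under Adams.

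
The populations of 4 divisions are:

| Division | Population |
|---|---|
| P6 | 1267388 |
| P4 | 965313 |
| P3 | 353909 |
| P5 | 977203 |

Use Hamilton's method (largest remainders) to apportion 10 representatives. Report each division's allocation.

Standard divisor: 3563813 ÷ 10 ≈ 356381.3.
Standard quotas: P6 3.5563, P4 2.7087, P3 0.9931, P5 2.7420.
Lower quotas: P6 3, P4 2, P3 0, P5 2 (sum 7, leaving 3 seats).
Remainders in descending order: P3 0.9931, P5 0.7420, P4 0.7087, P6 0.5563.
Largest remainders: P3, P5, P4 receive the extra seats.

P6 3, P4 3, P3 1, P5 3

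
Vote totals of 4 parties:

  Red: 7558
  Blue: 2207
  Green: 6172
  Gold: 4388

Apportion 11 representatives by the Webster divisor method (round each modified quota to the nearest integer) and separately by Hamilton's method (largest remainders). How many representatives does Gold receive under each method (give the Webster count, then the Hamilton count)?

Webster: Red 4, Blue 1, Green 4, Gold 2.
Hamilton: Red 4, Blue 1, Green 3, Gold 3.
Gold gets 2 under Webster and 3 under Hamilton.

2 and 3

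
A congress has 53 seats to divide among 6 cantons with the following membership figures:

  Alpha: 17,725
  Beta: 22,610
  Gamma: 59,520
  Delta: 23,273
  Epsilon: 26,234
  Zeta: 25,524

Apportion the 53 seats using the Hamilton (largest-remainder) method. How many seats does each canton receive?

The standard divisor is 174886/53 ≈ 3299.736.
Standard quotas: Alpha 5.3716, Beta 6.8521, Gamma 18.0378, Delta 7.0530, Epsilon 7.9503, Zeta 7.7352.
Lower quotas: Alpha 5, Beta 6, Gamma 18, Delta 7, Epsilon 7, Zeta 7 (sum 50, leaving 3 seats).
Remainders in descending order: Epsilon 0.9503, Beta 0.8521, Zeta 0.7352, Alpha 0.3716, Delta 0.0530, Gamma 0.0378.
Largest remainders: Epsilon, Beta, Zeta receive the extra seats.

Alpha 5; Beta 7; Gamma 18; Delta 7; Epsilon 8; Zeta 8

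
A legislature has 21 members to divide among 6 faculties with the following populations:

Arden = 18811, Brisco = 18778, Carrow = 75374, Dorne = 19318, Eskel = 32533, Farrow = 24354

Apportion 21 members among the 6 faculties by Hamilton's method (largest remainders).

The standard divisor is 189168/21 = 9008.
Standard quotas: Arden 2.0883, Brisco 2.0846, Carrow 8.3675, Dorne 2.1445, Eskel 3.6116, Farrow 2.7036.
Lower quotas: Arden 2, Brisco 2, Carrow 8, Dorne 2, Eskel 3, Farrow 2 (sum 19, leaving 2 seats).
Remainders in descending order: Farrow 0.7036, Eskel 0.6116, Carrow 0.3675, Dorne 0.1445, Arden 0.0883, Brisco 0.0846.
Largest remainders: Farrow, Eskel receive the extra seats.

Arden 2; Brisco 2; Carrow 8; Dorne 2; Eskel 4; Farrow 3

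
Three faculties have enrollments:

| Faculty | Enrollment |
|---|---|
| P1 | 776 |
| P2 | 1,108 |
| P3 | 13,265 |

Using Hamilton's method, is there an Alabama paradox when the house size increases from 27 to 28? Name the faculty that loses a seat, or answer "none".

At 27 seats: P1 1, P2 2, P3 24.
At 28 seats: P1 1, P2 2, P3 25.
No faculty's allocation decreased.

none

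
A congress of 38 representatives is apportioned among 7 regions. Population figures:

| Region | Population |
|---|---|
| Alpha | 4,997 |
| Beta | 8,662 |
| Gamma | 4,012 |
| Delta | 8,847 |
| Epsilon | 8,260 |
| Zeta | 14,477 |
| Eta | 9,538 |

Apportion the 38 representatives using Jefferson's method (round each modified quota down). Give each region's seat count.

Alpha 3, Beta 6, Gamma 2, Delta 6, Epsilon 5, Zeta 10, Eta 6

Standard divisor 58793/38 ≈ 1547.184; standard quotas: Alpha 3.230, Beta 5.599, Gamma 2.593, Delta 5.718, Epsilon 5.339, Zeta 9.357, Eta 6.165.
Rounding down gives 3, 5, 2, 5, 5, 9, 6 = 35 seats, so the divisor must be adjusted.
With modified divisor 1400: modified quotas Alpha 3.569, Beta 6.187, Gamma 2.866, Delta 6.319, Epsilon 5.900, Zeta 10.341, Eta 6.813.
Rounding down: Alpha 3, Beta 6, Gamma 2, Delta 6, Epsilon 5, Zeta 10, Eta 6 (total 38).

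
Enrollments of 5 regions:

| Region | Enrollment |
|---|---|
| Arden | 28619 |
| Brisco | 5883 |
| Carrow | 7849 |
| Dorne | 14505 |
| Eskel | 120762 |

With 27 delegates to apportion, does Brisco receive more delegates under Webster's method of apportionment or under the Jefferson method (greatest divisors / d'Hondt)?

Webster

Webster: Arden 4, Brisco 1, Carrow 1, Dorne 2, Eskel 19.
Jefferson: Arden 4, Brisco 0, Carrow 1, Dorne 2, Eskel 20.
Brisco gets 1 under Webster and 0 under Jefferson.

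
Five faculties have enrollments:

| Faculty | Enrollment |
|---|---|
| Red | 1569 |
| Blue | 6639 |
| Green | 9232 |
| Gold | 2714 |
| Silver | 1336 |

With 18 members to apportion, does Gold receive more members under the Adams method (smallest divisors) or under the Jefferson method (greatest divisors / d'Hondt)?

Adams

Adams: Red 2, Blue 5, Green 7, Gold 3, Silver 1.
Jefferson: Red 1, Blue 6, Green 8, Gold 2, Silver 1.
Gold gets 3 under Adams and 2 under Jefferson.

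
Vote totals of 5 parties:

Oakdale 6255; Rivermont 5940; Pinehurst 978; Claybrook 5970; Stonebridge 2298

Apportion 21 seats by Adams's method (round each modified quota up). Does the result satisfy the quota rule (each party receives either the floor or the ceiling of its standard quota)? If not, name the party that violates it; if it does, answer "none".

Standard quotas: Oakdale 6.126, Rivermont 5.818, Pinehurst 0.958, Claybrook 5.847, Stonebridge 2.251.
Adams allocation: Oakdale 6, Rivermont 6, Pinehurst 1, Claybrook 6, Stonebridge 2.
Every allocation lies between the lower and upper quota.

none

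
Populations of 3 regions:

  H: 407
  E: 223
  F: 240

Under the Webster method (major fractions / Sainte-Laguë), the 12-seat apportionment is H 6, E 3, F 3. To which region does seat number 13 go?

Priority for the next seat is population ÷ (current seats + 0.5).
Priorities: H 62.615, E 63.714, F 68.571.
Highest priority: F.

F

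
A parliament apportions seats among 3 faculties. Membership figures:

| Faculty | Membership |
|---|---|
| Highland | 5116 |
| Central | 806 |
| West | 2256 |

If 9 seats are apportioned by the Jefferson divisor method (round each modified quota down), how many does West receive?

2

Standard divisor 8178/9 ≈ 908.667; standard quotas: Highland 5.630, Central 0.887, West 2.483.
Rounding down gives 5, 0, 2 = 7 seats, so the divisor must be adjusted.
With modified divisor 780: modified quotas Highland 6.559, Central 1.033, West 2.892.
Rounding down: Highland 6, Central 1, West 2 (total 9).
West receives 2.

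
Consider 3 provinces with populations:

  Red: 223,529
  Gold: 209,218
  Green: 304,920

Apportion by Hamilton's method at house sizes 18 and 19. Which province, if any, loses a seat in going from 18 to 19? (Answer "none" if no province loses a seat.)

none

At 18 seats: Red 6, Gold 5, Green 7.
At 19 seats: Red 6, Gold 5, Green 8.
No province's allocation decreased.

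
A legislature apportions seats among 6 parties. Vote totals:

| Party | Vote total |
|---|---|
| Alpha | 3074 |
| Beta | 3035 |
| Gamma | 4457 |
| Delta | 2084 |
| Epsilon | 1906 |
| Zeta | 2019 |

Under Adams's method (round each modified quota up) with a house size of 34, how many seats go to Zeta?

Standard divisor 16575/34 ≈ 487.5; standard quotas: Alpha 6.306, Beta 6.226, Gamma 9.143, Delta 4.275, Epsilon 3.910, Zeta 4.142.
Rounding up gives 7, 7, 10, 5, 4, 5 = 38 seats, so the divisor must be adjusted.
With modified divisor 517: modified quotas Alpha 5.946, Beta 5.870, Gamma 8.621, Delta 4.031, Epsilon 3.687, Zeta 3.905.
Rounding up: Alpha 6, Beta 6, Gamma 9, Delta 5, Epsilon 4, Zeta 4 (total 34).
Zeta receives 4.

4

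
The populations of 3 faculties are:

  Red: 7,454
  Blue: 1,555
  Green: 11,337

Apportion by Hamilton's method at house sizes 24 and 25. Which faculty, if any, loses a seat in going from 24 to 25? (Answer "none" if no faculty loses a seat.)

At 24 seats: Red 9, Blue 2, Green 13.
At 25 seats: Red 9, Blue 2, Green 14.
No faculty's allocation decreased.

none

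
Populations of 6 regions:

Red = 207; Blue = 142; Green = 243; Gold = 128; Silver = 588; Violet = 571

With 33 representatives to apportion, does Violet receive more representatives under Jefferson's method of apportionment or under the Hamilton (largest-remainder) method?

Jefferson: Red 3, Blue 2, Green 4, Gold 2, Silver 11, Violet 11.
Hamilton: Red 4, Blue 3, Green 4, Gold 2, Silver 10, Violet 10.
Violet gets 11 under Jefferson and 10 under Hamilton.

Jefferson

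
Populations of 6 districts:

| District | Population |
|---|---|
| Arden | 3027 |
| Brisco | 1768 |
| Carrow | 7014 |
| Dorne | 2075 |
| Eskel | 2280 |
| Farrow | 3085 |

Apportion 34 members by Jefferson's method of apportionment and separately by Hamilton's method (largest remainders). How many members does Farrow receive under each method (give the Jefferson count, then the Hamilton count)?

5 and 6

Jefferson: Arden 5, Brisco 3, Carrow 13, Dorne 4, Eskel 4, Farrow 5.
Hamilton: Arden 5, Brisco 3, Carrow 12, Dorne 4, Eskel 4, Farrow 6.
Farrow gets 5 under Jefferson and 6 under Hamilton.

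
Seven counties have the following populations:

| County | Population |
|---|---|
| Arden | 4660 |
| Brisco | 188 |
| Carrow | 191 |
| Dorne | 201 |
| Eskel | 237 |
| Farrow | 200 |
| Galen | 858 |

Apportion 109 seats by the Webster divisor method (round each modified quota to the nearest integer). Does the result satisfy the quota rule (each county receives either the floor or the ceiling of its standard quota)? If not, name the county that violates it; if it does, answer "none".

Arden

Standard quotas: Arden 77.726, Brisco 3.136, Carrow 3.186, Dorne 3.353, Eskel 3.953, Farrow 3.336, Galen 14.311.
Webster allocation: Arden 79, Brisco 3, Carrow 3, Dorne 3, Eskel 4, Farrow 3, Galen 14.
Arden has quota 77.726 (lower 77, upper 78) but receives 79 — outside the quota interval.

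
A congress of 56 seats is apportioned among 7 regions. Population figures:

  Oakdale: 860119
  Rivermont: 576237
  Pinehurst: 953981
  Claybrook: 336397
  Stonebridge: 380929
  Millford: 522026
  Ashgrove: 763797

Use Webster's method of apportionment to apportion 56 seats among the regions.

Standard divisor 4393486/56 ≈ 78455.107; standard quotas: Oakdale 10.963, Rivermont 7.345, Pinehurst 12.160, Claybrook 4.288, Stonebridge 4.855, Millford 6.654, Ashgrove 9.735.
Rounding to the nearest integer gives Oakdale 11, Rivermont 7, Pinehurst 12, Claybrook 4, Stonebridge 5, Millford 7, Ashgrove 10 — total 56, matching the house size, so no adjustment is needed.

Oakdale 11; Rivermont 7; Pinehurst 12; Claybrook 4; Stonebridge 5; Millford 7; Ashgrove 10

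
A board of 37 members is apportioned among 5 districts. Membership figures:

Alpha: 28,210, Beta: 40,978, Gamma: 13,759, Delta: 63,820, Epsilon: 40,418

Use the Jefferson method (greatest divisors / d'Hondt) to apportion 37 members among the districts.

Standard divisor 187185/37 ≈ 5059.054; standard quotas: Alpha 5.576, Beta 8.100, Gamma 2.720, Delta 12.615, Epsilon 7.989.
Rounding down gives 5, 8, 2, 12, 7 = 34 seats, so the divisor must be adjusted.
With modified divisor 4640: modified quotas Alpha 6.080, Beta 8.831, Gamma 2.965, Delta 13.754, Epsilon 8.711.
Rounding down: Alpha 6, Beta 8, Gamma 2, Delta 13, Epsilon 8 (total 37).

Alpha: 6, Beta: 8, Gamma: 2, Delta: 13, Epsilon: 8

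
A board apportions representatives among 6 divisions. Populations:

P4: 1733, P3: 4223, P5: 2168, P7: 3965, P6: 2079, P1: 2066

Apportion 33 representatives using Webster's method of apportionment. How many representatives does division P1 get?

4

Standard divisor 16234/33 ≈ 491.939; standard quotas: P4 3.523, P3 8.584, P5 4.407, P7 8.060, P6 4.226, P1 4.200.
Rounding to the nearest integer gives P4 4, P3 9, P5 4, P7 8, P6 4, P1 4 — total 33, matching the house size, so no adjustment is needed.
P1 receives 4.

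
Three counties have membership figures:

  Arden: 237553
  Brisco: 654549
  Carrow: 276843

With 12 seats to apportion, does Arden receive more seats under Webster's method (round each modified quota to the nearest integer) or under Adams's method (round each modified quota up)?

Webster: Arden 2, Brisco 7, Carrow 3.
Adams: Arden 3, Brisco 6, Carrow 3.
Arden gets 2 under Webster and 3 under Adams.

Adams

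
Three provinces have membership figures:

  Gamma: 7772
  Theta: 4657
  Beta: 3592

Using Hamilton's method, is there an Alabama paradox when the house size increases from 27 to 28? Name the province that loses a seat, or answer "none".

none

At 27 seats: Gamma 13, Theta 8, Beta 6.
At 28 seats: Gamma 14, Theta 8, Beta 6.
No province's allocation decreased.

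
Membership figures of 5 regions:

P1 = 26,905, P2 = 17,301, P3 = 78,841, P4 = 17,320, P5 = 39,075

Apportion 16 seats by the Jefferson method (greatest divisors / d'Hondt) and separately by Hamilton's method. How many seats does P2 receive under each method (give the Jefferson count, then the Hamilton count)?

Jefferson: P1 2, P2 1, P3 8, P4 1, P5 4.
Hamilton: P1 2, P2 2, P3 7, P4 2, P5 3.
P2 gets 1 under Jefferson and 2 under Hamilton.

1 and 2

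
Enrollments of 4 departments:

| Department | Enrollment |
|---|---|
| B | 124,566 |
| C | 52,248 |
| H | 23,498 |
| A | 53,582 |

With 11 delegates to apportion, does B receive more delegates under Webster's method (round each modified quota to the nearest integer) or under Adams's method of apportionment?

Webster: B 6, C 2, H 1, A 2.
Adams: B 5, C 2, H 1, A 3.
B gets 6 under Webster and 5 under Adams.

Webster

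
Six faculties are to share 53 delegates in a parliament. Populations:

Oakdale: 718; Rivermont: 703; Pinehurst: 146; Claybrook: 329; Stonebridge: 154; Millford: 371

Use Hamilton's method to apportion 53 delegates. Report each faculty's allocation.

The standard divisor is 2421/53 ≈ 45.679.
Standard quotas: Oakdale 15.718, Rivermont 15.390, Pinehurst 3.196, Claybrook 7.202, Stonebridge 3.371, Millford 8.122.
Lower quotas: Oakdale 15, Rivermont 15, Pinehurst 3, Claybrook 7, Stonebridge 3, Millford 8 (sum 51, leaving 2 seats).
Remainders in descending order: Oakdale 0.718, Rivermont 0.390, Stonebridge 0.371, Claybrook 0.202, Pinehurst 0.196, Millford 0.122.
Largest remainders: Oakdale, Rivermont receive the extra seats.

Oakdale=16; Rivermont=16; Pinehurst=3; Claybrook=7; Stonebridge=3; Millford=8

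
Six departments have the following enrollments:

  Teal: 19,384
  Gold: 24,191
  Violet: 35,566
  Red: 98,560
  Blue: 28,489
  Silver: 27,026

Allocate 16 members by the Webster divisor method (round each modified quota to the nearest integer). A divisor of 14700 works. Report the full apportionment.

With modified divisor 14700: modified quotas Teal 1.319, Gold 1.646, Violet 2.419, Red 6.705, Blue 1.938, Silver 1.839.
Rounding to the nearest integer: Teal 1, Gold 2, Violet 2, Red 7, Blue 2, Silver 2 (total 16).

Teal 1, Gold 2, Violet 2, Red 7, Blue 2, Silver 2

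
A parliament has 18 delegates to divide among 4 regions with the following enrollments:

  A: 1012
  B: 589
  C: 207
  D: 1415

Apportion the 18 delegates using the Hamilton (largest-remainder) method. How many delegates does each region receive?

A 6, B 3, C 1, D 8

Standard divisor: 3223 ÷ 18 ≈ 179.056.
Standard quotas: A 5.652, B 3.289, C 1.156, D 7.903.
Lower quotas: A 5, B 3, C 1, D 7 (sum 16, leaving 2 seats).
Remainders in descending order: D 0.903, A 0.652, B 0.289, C 0.156.
Largest remainders: D, A receive the extra seats.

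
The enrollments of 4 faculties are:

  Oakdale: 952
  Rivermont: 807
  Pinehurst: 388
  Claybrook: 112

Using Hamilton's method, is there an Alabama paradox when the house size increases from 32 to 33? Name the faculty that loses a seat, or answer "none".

Claybrook

At 32 seats: Oakdale 13, Rivermont 11, Pinehurst 6, Claybrook 2.
At 33 seats: Oakdale 14, Rivermont 12, Pinehurst 6, Claybrook 1.
Claybrook drops from 2 to 1.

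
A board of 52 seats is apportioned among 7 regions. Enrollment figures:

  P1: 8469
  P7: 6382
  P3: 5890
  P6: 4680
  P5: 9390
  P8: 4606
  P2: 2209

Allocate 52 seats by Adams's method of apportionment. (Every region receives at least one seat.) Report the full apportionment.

P1 10, P7 8, P3 7, P6 6, P5 12, P8 6, P2 3

Standard divisor 41626/52 ≈ 800.5; standard quotas: P1 10.580, P7 7.973, P3 7.358, P6 5.846, P5 11.730, P8 5.754, P2 2.760.
Rounding up gives 11, 8, 8, 6, 12, 6, 3 = 54 seats, so the divisor must be adjusted.
With modified divisor 850: modified quotas P1 9.964, P7 7.508, P3 6.929, P6 5.506, P5 11.047, P8 5.419, P2 2.599.
Rounding up: P1 10, P7 8, P3 7, P6 6, P5 12, P8 6, P2 3 (total 52).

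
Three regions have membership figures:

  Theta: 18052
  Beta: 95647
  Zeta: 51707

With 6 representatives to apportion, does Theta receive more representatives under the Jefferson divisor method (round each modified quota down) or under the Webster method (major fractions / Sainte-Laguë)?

Jefferson: Theta 0, Beta 4, Zeta 2.
Webster: Theta 1, Beta 3, Zeta 2.
Theta gets 0 under Jefferson and 1 under Webster.

Webster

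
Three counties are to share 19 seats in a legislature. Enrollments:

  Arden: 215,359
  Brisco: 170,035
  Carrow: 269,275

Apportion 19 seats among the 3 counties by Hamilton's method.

Arden 6, Brisco 5, Carrow 8

The standard divisor is 654669/19 ≈ 34456.263.
Standard quotas: Arden 6.2502, Brisco 4.9348, Carrow 7.8150.
Lower quotas: Arden 6, Brisco 4, Carrow 7 (sum 17, leaving 2 seats).
Remainders in descending order: Brisco 0.9348, Carrow 0.8150, Arden 0.2502.
The surplus seats go to Brisco, Carrow.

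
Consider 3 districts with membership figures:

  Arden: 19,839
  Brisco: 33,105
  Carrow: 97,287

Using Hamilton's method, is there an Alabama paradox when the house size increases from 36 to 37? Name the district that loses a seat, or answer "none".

At 36 seats: Arden 5, Brisco 8, Carrow 23.
At 37 seats: Arden 5, Brisco 8, Carrow 24.
No district's allocation decreased.

none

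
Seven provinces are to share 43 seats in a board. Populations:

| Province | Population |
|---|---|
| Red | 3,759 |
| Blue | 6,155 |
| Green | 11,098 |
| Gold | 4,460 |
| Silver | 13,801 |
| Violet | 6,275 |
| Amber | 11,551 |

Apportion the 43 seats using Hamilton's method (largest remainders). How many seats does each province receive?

Standard divisor: 57099 ÷ 43 ≈ 1327.884.
Standard quotas: Red 2.8308, Blue 4.6352, Green 8.3577, Gold 3.3587, Silver 10.3932, Violet 4.7256, Amber 8.6988.
Lower quotas: Red 2, Blue 4, Green 8, Gold 3, Silver 10, Violet 4, Amber 8 (sum 39, leaving 4 seats).
Remainders in descending order: Red 0.8308, Violet 0.7256, Amber 0.6988, Blue 0.6352, Silver 0.3932, Gold 0.3587, Green 0.3577.
The surplus seats go to Red, Violet, Amber, Blue.

Red 3, Blue 5, Green 8, Gold 3, Silver 10, Violet 5, Amber 9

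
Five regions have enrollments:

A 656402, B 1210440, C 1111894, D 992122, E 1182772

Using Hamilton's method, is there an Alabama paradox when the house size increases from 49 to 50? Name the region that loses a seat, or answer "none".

At 49 seats: A 6, B 12, C 11, D 9, E 11.
At 50 seats: A 6, B 12, C 11, D 10, E 11.
No region's allocation decreased.

none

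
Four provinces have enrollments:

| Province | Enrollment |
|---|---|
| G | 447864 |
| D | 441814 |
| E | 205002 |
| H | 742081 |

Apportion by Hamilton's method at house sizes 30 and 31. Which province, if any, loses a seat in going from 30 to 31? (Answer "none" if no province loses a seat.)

At 30 seats: G 7, D 7, E 4, H 12.
At 31 seats: G 8, D 7, E 3, H 13.
E drops from 4 to 3.

E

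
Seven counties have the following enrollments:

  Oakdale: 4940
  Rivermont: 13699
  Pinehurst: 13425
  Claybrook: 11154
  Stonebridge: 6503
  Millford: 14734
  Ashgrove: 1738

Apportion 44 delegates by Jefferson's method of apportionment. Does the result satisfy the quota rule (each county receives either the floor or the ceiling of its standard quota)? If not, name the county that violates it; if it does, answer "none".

none

Standard quotas: Oakdale 3.284, Rivermont 9.106, Pinehurst 8.924, Claybrook 7.414, Stonebridge 4.323, Millford 9.794, Ashgrove 1.155.
Jefferson allocation: Oakdale 3, Rivermont 9, Pinehurst 9, Claybrook 8, Stonebridge 4, Millford 10, Ashgrove 1.
Every allocation lies between the lower and upper quota.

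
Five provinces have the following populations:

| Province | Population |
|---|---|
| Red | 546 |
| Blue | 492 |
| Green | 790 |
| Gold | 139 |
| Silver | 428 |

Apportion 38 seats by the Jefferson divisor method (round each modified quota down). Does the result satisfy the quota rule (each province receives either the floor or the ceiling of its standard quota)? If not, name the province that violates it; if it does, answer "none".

none

Standard quotas: Red 8.663, Blue 7.806, Green 12.534, Gold 2.205, Silver 6.791.
Jefferson allocation: Red 8, Blue 8, Green 13, Gold 2, Silver 7.
Every allocation lies between the lower and upper quota.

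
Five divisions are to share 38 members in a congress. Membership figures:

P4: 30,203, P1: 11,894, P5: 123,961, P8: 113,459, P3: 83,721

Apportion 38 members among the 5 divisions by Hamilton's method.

Total 363238; standard divisor 363238/38 ≈ 9558.895.
Standard quotas: P4 3.1597, P1 1.2443, P5 12.9681, P8 11.8695, P3 8.7584.
Lower quotas: P4 3, P1 1, P5 12, P8 11, P3 8 (sum 35, leaving 3 seats).
Remainders in descending order: P5 0.9681, P8 0.8695, P3 0.7584, P1 0.2443, P4 0.1597.
The surplus seats go to P5, P8, P3.

P4=3, P1=1, P5=13, P8=12, P3=9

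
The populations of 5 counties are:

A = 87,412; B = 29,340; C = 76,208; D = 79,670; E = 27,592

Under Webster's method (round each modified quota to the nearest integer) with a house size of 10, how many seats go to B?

1

Standard divisor 300222/10 ≈ 30022.2; standard quotas: A 2.912, B 0.977, C 2.538, D 2.654, E 0.919.
Rounding to the nearest integer gives 3, 1, 3, 3, 1 = 11 seats, so the divisor must be adjusted.
With modified divisor 31200: modified quotas A 2.802, B 0.940, C 2.443, D 2.554, E 0.884.
Rounding to the nearest integer: A 3, B 1, C 2, D 3, E 1 (total 10).
B receives 1.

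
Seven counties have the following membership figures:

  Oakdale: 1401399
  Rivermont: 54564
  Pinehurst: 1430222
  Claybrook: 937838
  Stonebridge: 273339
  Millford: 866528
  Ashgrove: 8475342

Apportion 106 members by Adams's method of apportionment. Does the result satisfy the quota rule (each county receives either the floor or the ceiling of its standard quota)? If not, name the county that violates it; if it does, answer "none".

Ashgrove

Standard quotas: Oakdale 11.053, Rivermont 0.430, Pinehurst 11.281, Claybrook 7.397, Stonebridge 2.156, Millford 6.835, Ashgrove 66.848.
Adams allocation: Oakdale 11, Rivermont 1, Pinehurst 11, Claybrook 8, Stonebridge 3, Millford 7, Ashgrove 65.
Ashgrove has quota 66.848 (lower 66, upper 67) but receives 65 — outside the quota interval.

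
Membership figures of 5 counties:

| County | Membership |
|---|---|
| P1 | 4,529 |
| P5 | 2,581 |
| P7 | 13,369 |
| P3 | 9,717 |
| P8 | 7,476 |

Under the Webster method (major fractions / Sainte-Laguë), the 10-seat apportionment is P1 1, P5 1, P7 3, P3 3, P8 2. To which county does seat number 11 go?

Priority for the next seat is population ÷ (current seats + 0.5).
Priorities: P1 3019.333, P5 1720.667, P7 3819.714, P3 2776.286, P8 2990.400.
Highest priority: P7.

P7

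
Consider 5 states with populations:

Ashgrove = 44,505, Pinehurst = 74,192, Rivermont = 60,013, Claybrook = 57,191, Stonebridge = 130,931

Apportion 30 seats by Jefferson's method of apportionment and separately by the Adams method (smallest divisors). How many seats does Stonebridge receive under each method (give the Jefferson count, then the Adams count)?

11 and 10

Jefferson: Ashgrove 3, Pinehurst 6, Rivermont 5, Claybrook 5, Stonebridge 11.
Adams: Ashgrove 4, Pinehurst 6, Rivermont 5, Claybrook 5, Stonebridge 10.
Stonebridge gets 11 under Jefferson and 10 under Adams.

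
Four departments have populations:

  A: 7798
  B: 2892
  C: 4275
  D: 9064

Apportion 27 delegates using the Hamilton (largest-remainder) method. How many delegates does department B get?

3

Standard divisor: 24029 ÷ 27 ≈ 889.963.
Standard quotas: A 8.7622, B 3.2496, C 4.8036, D 10.1847.
Lower quotas: A 8, B 3, C 4, D 10 (sum 25, leaving 2 seats).
Remainders in descending order: C 0.8036, A 0.7622, B 0.2496, D 0.1847.
Largest remainders: C, A receive the extra seats.
B receives 3.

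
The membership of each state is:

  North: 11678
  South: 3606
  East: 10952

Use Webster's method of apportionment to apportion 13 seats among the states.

North=6, South=2, East=5

Standard divisor 26236/13 ≈ 2018.154; standard quotas: North 5.786, South 1.787, East 5.427.
Rounding to the nearest integer gives North 6, South 2, East 5 — total 13, matching the house size, so no adjustment is needed.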